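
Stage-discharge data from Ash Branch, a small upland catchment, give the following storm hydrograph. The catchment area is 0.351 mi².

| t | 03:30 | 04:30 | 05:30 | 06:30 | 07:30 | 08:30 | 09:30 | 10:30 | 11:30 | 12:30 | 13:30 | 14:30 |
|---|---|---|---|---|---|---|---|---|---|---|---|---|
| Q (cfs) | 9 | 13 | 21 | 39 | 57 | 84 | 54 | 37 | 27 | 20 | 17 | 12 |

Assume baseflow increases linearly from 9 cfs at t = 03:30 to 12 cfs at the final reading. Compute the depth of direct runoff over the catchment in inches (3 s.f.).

d ≈ 1.17 in

Direct runoff: 0.00, 3.73, 11.45, 29.18, 46.91, 73.64, 43.36, 26.09, 15.82, 8.55, 5.27, 0.00 cfs; ΣQ_DR = 264.0 cfs.
V = ΣQ_DR · Δt = 264.0 × 3600 s = 9.504 × 10^5 ft³.
Over A = 0.351 mi², depth = V / A = 1.17 in.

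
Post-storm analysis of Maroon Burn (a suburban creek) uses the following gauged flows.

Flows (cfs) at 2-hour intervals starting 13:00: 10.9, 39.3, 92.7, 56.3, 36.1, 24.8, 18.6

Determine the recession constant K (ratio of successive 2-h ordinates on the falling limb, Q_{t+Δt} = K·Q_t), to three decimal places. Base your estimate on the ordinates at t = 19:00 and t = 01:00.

K ≈ 0.691

Using the recession-limb readings at t = 19:00 and t = 01:00: Q falls from 56.3 to 18.6 cfs over 3 intervals.
K = (Q₂/Q₁)^(1/3) = (18.6/56.3)^(1/3) = 0.691.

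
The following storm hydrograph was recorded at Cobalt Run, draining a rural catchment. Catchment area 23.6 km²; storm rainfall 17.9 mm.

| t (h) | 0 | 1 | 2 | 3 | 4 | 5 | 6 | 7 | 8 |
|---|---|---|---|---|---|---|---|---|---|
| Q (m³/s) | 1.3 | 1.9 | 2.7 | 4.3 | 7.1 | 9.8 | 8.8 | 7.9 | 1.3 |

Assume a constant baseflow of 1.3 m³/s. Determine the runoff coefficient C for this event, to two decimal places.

C ≈ 0.28

ΣQ_DR = 33.40 m³/s; V = ΣQ_DR·Δt = 1.202 × 10^5 m³.
Runoff depth d = V / A = 5.095 mm.
C = d / P = 5.095 / 17.9 = 0.28.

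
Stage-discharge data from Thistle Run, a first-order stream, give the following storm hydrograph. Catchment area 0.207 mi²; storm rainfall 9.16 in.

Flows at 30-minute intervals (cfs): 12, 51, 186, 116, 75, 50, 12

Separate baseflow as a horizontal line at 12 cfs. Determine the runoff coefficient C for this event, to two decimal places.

ΣQ_DR = 418.0 cfs; V = ΣQ_DR·Δt = 7.524 × 10^5 ft³.
Runoff depth d = V / A = 1.565 in.
C = d / P = 1.565 / 9.16 = 0.17.

C ≈ 0.17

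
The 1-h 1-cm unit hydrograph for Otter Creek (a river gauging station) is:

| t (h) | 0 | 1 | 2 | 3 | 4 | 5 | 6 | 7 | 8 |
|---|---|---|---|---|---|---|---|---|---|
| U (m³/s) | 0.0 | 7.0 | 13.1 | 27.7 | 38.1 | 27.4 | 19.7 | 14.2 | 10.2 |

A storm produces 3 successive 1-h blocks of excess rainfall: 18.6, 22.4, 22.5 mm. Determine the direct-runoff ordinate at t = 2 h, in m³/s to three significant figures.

By discrete convolution, Q_j = Σ (P_i / 10 mm) · U_{j−i}.
At t = 2 h (j=2): Q = (18.6/10)·13.1 + (22.4/10)·7.0 + (22.5/10)·0.0 = 40.0 m³/s.

Q ≈ 40.0 m³/s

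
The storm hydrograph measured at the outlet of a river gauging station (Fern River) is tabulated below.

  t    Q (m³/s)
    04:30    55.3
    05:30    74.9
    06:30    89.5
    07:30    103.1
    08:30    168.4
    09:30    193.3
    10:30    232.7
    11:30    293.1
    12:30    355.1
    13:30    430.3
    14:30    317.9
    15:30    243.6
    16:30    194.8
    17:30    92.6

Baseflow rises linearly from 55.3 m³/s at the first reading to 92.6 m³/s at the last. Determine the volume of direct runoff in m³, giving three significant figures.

Direct-runoff ordinates (Q − Q_b): 0.00, 16.73, 28.46, 39.19, 101.62, 123.65, 160.18, 217.72, 276.85, 349.18, 233.91, 156.74, 105.07, 0.00 m³/s.
ΣQ_DR = 1809 m³/s.
With Δt = 1 h = 3600 s, V = ΣQ_DR · Δt = 1809 × 3600 = 6.51 × 10^6 m³.

V ≈ 6.51 × 10^6 m³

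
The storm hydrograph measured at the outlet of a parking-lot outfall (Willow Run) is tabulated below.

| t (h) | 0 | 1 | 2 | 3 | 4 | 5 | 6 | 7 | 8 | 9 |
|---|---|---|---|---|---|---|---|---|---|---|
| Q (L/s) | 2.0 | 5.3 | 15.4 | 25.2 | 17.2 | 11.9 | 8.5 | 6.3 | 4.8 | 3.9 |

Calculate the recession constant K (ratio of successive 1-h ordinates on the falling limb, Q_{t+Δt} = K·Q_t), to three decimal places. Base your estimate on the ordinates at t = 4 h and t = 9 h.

K ≈ 0.743

Using the recession-limb readings at t = 4 h and t = 9 h: Q falls from 17.2 to 3.9 L/s over 5 intervals.
K = (Q₂/Q₁)^(1/5) = (3.9/17.2)^(1/5) = 0.743.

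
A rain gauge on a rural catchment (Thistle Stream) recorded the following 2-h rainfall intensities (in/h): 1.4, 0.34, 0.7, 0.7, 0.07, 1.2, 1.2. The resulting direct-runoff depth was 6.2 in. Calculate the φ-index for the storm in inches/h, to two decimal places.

Only the 5 blocks with intensity above φ contribute runoff: 1.4, 0.7, 0.7, 1.2, 1.2 in/h.
Σ(I−φ)·Δt = d  ⇒  (1.4+0.7+0.7+1.2+1.2 − 5φ)·2 = 6.2
φ = (5.200 − 6.2/2) / 5 = 0.42 in/h.

φ ≈ 0.42 in/h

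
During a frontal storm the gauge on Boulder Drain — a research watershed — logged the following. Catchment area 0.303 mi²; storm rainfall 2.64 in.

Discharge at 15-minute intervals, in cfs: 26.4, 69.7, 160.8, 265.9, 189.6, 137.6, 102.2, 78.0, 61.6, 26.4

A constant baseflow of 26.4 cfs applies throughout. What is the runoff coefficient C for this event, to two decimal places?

ΣQ_DR = 854.2 cfs; V = ΣQ_DR·Δt = 7.688 × 10^5 ft³.
Runoff depth d = V / A = 1.092 in.
C = d / P = 1.092 / 2.64 = 0.41.

C ≈ 0.41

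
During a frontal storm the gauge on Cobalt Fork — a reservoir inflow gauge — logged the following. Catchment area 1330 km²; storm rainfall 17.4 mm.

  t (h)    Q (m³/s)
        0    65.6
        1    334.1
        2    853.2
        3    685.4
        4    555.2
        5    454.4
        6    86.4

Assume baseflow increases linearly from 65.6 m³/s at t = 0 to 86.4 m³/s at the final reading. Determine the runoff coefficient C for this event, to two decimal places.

C ≈ 0.39

ΣQ_DR = 2502 m³/s; V = ΣQ_DR·Δt = 9.008 × 10^6 m³.
Runoff depth d = V / A = 6.773 mm.
C = d / P = 6.773 / 17.4 = 0.39.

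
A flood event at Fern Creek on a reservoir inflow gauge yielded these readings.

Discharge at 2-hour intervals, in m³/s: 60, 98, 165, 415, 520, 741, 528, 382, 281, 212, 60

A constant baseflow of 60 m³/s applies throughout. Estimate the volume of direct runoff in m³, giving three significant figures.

V ≈ 2.02 × 10^7 m³

Direct-runoff ordinates (Q − Q_b): 0.0, 38.0, 105.0, 355.0, 460.0, 681.0, 468.0, 322.0, 221.0, 152.0, 0.0 m³/s.
ΣQ_DR = 2802 m³/s.
With Δt = 2 h = 7200 s, V = ΣQ_DR · Δt = 2802 × 7200 = 2.02 × 10^7 m³.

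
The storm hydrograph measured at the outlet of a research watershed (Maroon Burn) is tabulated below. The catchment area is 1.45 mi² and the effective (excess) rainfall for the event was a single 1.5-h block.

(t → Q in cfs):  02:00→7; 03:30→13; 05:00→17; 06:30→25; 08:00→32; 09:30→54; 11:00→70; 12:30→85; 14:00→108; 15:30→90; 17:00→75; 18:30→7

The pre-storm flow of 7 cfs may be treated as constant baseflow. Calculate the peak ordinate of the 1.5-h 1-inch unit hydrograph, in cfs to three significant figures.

Direct runoff: 0.0, 6.0, 10.0, 18.0, 25.0, 47.0, 63.0, 78.0, 101.0, 83.0, 68.0, 0.0 cfs; ΣQ_DR = 499.0 cfs, peak = 101.0 cfs.
Runoff depth d = ΣQ_DR·Δt / A = 499.0 × 5400 / (1.45 mi²) = 0.7999 in.
The 1-inch UH is the DRH scaled by (1 in)/d, so U_p = 101.0 × 1/0.7999 = 126 cfs.

U_p ≈ 126 cfs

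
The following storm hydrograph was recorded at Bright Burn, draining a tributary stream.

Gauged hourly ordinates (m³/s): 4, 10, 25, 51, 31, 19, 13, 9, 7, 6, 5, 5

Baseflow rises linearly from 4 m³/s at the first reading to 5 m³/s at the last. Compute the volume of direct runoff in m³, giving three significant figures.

V ≈ 4.72 × 10^5 m³

Direct-runoff ordinates (Q − Q_b): 0.00, 5.91, 20.82, 46.73, 26.64, 14.55, 8.45, 4.36, 2.27, 1.18, 0.09, 0.00 m³/s.
ΣQ_DR = 131.0 m³/s.
With Δt = 1 h = 3600 s, V = ΣQ_DR · Δt = 131.0 × 3600 = 4.72 × 10^5 m³.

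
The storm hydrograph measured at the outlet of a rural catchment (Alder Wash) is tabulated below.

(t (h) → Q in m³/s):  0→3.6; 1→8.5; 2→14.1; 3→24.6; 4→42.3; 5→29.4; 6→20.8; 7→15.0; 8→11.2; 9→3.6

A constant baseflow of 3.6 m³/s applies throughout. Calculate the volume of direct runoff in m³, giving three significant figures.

Direct-runoff ordinates (Q − Q_b): 0.0, 4.9, 10.5, 21.0, 38.7, 25.8, 17.2, 11.4, 7.6, 0.0 m³/s.
ΣQ_DR = 137.1 m³/s.
With Δt = 1 h = 3600 s, V = ΣQ_DR · Δt = 137.1 × 3600 = 4.94 × 10^5 m³.

V ≈ 4.94 × 10^5 m³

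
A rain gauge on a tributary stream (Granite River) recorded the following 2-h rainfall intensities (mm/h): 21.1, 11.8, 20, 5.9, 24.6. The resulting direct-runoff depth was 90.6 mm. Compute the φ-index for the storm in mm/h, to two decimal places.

φ ≈ 8.05 mm/h

Only the 4 blocks with intensity above φ contribute runoff: 21.1, 11.8, 20, 24.6 mm/h.
Σ(I−φ)·Δt = d  ⇒  (21.1+11.8+20+24.6 − 4φ)·2 = 90.6
φ = (77.50 − 90.6/2) / 4 = 8.05 mm/h.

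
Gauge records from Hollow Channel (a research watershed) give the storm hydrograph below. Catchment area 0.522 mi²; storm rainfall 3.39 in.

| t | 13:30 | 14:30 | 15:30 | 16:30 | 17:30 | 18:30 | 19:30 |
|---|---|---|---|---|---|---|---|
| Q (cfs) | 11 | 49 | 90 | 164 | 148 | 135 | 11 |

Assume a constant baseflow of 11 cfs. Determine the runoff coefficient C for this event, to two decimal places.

ΣQ_DR = 531.0 cfs; V = ΣQ_DR·Δt = 1.912 × 10^6 ft³.
Runoff depth d = V / A = 1.576 in.
C = d / P = 1.576 / 3.39 = 0.46.

C ≈ 0.46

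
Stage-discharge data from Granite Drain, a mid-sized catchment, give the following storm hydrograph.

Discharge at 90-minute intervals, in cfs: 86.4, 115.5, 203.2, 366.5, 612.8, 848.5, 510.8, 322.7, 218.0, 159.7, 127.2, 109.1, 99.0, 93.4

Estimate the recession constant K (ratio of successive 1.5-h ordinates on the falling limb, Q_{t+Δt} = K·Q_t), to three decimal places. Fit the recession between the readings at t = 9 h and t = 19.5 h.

K ≈ 0.784

Using the recession-limb readings at t = 9 h and t = 19.5 h: Q falls from 510.8 to 93.4 cfs over 7 intervals.
K = (Q₂/Q₁)^(1/7) = (93.4/510.8)^(1/7) = 0.784.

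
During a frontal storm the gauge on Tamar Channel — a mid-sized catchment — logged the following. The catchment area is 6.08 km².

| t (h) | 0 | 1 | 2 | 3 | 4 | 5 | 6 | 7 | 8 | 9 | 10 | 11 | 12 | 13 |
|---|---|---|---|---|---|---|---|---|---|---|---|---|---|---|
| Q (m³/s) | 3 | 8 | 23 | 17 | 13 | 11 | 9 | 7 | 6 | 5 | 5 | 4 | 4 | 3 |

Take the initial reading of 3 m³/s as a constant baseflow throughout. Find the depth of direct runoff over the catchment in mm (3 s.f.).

d ≈ 45.0 mm

Direct runoff: 0.0, 5.0, 20.0, 14.0, 10.0, 8.0, 6.0, 4.0, 3.0, 2.0, 2.0, 1.0, 1.0, 0.0 m³/s; ΣQ_DR = 76.00 m³/s.
V = ΣQ_DR · Δt = 76.00 × 3600 s = 2.736 × 10^5 m³.
Over A = 6.08 km², depth = V / A = 45.0 mm.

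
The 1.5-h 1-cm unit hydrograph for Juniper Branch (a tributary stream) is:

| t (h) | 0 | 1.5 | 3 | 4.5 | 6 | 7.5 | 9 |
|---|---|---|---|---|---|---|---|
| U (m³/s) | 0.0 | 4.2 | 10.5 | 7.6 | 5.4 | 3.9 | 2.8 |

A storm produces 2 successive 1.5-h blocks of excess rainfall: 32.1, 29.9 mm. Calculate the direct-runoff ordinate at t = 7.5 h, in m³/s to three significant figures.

By discrete convolution, Q_j = Σ (P_i / 10 mm) · U_{j−i}.
At t = 7.5 h (j=5): Q = (32.1/10)·3.9 + (29.9/10)·5.4 = 28.7 m³/s.

Q ≈ 28.7 m³/s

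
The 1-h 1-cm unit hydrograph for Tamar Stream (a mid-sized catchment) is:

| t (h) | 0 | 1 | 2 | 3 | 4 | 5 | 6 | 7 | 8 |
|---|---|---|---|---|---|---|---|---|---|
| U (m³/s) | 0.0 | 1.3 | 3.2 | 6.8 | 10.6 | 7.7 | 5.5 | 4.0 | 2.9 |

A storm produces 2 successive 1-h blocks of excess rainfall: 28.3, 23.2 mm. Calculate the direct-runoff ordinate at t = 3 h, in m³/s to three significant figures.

By discrete convolution, Q_j = Σ (P_i / 10 mm) · U_{j−i}.
At t = 3 h (j=3): Q = (28.3/10)·6.8 + (23.2/10)·3.2 = 26.7 m³/s.

Q ≈ 26.7 m³/s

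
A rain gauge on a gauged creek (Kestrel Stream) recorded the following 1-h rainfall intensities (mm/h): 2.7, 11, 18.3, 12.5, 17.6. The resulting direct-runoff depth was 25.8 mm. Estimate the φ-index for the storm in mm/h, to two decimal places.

φ ≈ 8.40 mm/h

Only the 4 blocks with intensity above φ contribute runoff: 11, 18.3, 12.5, 17.6 mm/h.
Σ(I−φ)·Δt = d  ⇒  (11+18.3+12.5+17.6 − 4φ)·1 = 25.8
φ = (59.40 − 25.8/1) / 4 = 8.40 mm/h.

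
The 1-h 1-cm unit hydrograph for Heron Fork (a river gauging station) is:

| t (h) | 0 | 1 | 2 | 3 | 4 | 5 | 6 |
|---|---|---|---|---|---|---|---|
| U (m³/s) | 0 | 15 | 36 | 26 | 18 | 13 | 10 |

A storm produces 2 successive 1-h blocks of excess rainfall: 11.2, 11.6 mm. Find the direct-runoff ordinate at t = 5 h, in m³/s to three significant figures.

By discrete convolution, Q_j = Σ (P_i / 10 mm) · U_{j−i}.
At t = 5 h (j=5): Q = (11.2/10)·13 + (11.6/10)·18 = 35.4 m³/s.

Q ≈ 35.4 m³/s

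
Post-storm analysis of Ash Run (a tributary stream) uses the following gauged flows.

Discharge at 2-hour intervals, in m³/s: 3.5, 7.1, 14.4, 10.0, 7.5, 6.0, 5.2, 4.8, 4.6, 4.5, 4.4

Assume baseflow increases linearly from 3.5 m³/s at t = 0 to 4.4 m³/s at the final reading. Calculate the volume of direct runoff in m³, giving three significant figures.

V ≈ 2.06 × 10^5 m³

Direct-runoff ordinates (Q − Q_b): 0.00, 3.51, 10.72, 6.23, 3.64, 2.05, 1.16, 0.67, 0.38, 0.19, 0.00 m³/s.
ΣQ_DR = 28.55 m³/s.
With Δt = 2 h = 7200 s, V = ΣQ_DR · Δt = 28.55 × 7200 = 2.06 × 10^5 m³.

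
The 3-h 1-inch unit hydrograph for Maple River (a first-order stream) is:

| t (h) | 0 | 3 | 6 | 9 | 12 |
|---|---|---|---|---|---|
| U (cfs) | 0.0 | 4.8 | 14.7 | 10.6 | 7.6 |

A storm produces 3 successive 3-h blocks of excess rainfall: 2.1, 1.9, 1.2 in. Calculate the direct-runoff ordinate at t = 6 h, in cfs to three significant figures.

By discrete convolution, Q_j = Σ (P_i / 1 in) · U_{j−i}.
At t = 6 h (j=2): Q = (2.1/1)·14.7 + (1.9/1)·4.8 + (1.2/1)·0.0 = 40.0 cfs.

Q ≈ 40.0 cfs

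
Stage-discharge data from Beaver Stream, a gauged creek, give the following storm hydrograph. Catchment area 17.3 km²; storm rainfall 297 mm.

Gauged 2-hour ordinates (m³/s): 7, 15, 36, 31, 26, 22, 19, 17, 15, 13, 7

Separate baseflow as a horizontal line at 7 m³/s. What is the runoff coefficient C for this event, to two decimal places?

ΣQ_DR = 131.0 m³/s; V = ΣQ_DR·Δt = 9.432 × 10^5 m³.
Runoff depth d = V / A = 54.52 mm.
C = d / P = 54.52 / 297 = 0.18.

C ≈ 0.18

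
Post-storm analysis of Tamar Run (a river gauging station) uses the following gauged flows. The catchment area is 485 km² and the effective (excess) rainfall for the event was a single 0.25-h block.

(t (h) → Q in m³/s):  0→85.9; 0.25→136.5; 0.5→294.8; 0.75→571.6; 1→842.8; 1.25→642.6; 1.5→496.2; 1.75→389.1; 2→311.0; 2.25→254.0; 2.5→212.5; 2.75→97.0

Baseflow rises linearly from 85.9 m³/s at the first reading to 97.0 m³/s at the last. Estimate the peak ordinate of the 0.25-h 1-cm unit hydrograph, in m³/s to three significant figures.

Direct runoff: 0.00, 49.59, 206.88, 482.67, 752.86, 551.65, 404.25, 296.14, 217.03, 159.02, 116.51, 0.00 m³/s; ΣQ_DR = 3237 m³/s, peak = 752.86 m³/s.
Runoff depth d = ΣQ_DR·Δt / A = 3237 × 900 / (485 km²) = 6.006 mm.
The 1-cm UH is the DRH scaled by (10 mm)/d, so U_p = 752.86 × 10/6.006 = 1250 m³/s.

U_p ≈ 1250 m³/s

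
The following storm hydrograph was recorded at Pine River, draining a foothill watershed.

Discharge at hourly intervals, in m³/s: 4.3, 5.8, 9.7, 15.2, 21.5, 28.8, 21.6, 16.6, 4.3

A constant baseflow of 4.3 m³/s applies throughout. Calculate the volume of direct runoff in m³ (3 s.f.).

V ≈ 3.21 × 10^5 m³

Direct-runoff ordinates (Q − Q_b): 0.0, 1.5, 5.4, 10.9, 17.2, 24.5, 17.3, 12.3, 0.0 m³/s.
ΣQ_DR = 89.10 m³/s.
With Δt = 1 h = 3600 s, V = ΣQ_DR · Δt = 89.10 × 3600 = 3.21 × 10^5 m³.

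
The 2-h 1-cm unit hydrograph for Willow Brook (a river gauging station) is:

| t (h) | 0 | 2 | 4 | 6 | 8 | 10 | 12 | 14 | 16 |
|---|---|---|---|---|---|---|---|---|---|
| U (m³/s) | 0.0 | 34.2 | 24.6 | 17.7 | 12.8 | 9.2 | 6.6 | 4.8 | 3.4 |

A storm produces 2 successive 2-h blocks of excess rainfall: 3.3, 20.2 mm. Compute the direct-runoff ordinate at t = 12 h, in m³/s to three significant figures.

By discrete convolution, Q_j = Σ (P_i / 10 mm) · U_{j−i}.
At t = 12 h (j=6): Q = (3.3/10)·6.6 + (20.2/10)·9.2 = 20.8 m³/s.

Q ≈ 20.8 m³/s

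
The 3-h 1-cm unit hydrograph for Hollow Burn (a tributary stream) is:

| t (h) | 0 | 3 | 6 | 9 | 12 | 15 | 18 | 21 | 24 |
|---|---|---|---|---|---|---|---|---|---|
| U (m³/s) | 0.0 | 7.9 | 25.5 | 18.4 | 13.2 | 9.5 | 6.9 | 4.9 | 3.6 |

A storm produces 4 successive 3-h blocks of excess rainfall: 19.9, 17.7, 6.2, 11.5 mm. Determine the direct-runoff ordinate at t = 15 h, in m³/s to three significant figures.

Q ≈ 83.0 m³/s

By discrete convolution, Q_j = Σ (P_i / 10 mm) · U_{j−i}.
At t = 15 h (j=5): Q = (19.9/10)·9.5 + (17.7/10)·13.2 + (6.2/10)·18.4 + (11.5/10)·25.5 = 83.0 m³/s.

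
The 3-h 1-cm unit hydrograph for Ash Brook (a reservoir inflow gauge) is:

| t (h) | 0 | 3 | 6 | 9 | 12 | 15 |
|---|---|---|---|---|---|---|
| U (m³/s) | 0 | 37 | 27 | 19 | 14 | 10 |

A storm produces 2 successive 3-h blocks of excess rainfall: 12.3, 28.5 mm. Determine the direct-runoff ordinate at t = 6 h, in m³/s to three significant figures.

Q ≈ 139 m³/s

By discrete convolution, Q_j = Σ (P_i / 10 mm) · U_{j−i}.
At t = 6 h (j=2): Q = (12.3/10)·27 + (28.5/10)·37 = 139 m³/s.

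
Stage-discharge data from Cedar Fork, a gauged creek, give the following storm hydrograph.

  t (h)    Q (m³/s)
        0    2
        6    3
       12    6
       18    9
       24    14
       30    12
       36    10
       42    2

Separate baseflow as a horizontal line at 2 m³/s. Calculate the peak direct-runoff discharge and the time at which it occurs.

Subtracting baseflow gives direct-runoff ordinates: 0.0, 1.0, 4.0, 7.0, 12.0, 10.0, 8.0, 0.0 m³/s.
The maximum is 12.0 m³/s, occurring at the reading for t = 24 h.

Q_p = 12.0 m³/s at t = 24 h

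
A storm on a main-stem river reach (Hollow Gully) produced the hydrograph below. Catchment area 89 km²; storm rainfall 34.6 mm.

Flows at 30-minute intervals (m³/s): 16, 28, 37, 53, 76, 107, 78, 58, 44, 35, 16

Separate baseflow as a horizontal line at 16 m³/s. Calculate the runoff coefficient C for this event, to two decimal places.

ΣQ_DR = 372.0 m³/s; V = ΣQ_DR·Δt = 6.696 × 10^5 m³.
Runoff depth d = V / A = 7.524 mm.
C = d / P = 7.524 / 34.6 = 0.22.

C ≈ 0.22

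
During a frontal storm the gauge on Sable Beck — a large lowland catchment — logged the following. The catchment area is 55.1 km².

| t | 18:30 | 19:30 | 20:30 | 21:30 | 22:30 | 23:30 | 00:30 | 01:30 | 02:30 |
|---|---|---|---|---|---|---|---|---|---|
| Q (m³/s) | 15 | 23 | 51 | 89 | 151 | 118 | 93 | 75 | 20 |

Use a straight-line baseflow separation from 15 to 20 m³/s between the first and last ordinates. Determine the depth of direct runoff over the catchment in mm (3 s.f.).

d ≈ 31.2 mm

Direct runoff: 0.00, 7.38, 34.75, 72.12, 133.50, 99.88, 74.25, 55.62, 0.00 m³/s; ΣQ_DR = 477.5 m³/s.
V = ΣQ_DR · Δt = 477.5 × 3600 s = 1.719 × 10^6 m³.
Over A = 55.1 km², depth = V / A = 31.2 mm.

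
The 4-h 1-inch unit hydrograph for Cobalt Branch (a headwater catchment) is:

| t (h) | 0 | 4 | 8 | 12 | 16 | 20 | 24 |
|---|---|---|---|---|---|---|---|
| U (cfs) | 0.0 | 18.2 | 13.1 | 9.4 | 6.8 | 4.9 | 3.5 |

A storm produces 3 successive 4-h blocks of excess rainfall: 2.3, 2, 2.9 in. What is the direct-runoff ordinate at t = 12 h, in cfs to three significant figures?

By discrete convolution, Q_j = Σ (P_i / 1 in) · U_{j−i}.
At t = 12 h (j=3): Q = (2.3/1)·9.4 + (2/1)·13.1 + (2.9/1)·18.2 = 101 cfs.

Q ≈ 101 cfs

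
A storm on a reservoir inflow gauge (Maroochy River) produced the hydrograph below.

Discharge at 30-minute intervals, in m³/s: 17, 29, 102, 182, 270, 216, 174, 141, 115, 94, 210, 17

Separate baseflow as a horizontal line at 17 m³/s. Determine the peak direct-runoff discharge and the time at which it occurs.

Q_p = 253.0 m³/s at t = 2 h

Subtracting baseflow gives direct-runoff ordinates: 0.0, 12.0, 85.0, 165.0, 253.0, 199.0, 157.0, 124.0, 98.0, 77.0, 193.0, 0.0 m³/s.
The maximum is 253.0 m³/s, occurring at the reading for t = 2 h.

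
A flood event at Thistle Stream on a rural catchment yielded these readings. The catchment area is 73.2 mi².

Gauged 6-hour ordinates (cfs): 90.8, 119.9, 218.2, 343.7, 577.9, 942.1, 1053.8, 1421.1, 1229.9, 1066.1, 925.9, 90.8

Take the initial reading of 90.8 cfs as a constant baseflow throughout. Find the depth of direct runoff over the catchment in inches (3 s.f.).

Direct runoff: 0.0, 29.1, 127.4, 252.9, 487.1, 851.3, 963.0, 1330.3, 1139.1, 975.3, 835.1, 0.0 cfs; ΣQ_DR = 6991 cfs.
V = ΣQ_DR · Δt = 6991 × 21600 s = 1.510 × 10^8 ft³.
Over A = 73.2 mi², depth = V / A = 0.888 in.

d ≈ 0.888 in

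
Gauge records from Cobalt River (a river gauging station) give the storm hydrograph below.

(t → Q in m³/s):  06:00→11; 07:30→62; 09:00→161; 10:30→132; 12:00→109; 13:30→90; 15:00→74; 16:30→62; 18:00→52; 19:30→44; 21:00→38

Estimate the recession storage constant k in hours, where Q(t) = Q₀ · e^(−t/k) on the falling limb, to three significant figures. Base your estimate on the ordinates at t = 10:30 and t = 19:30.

k ≈ 8.19 h

On the falling limb, Q drops from 132 to 44 m³/s between t = 10:30 and t = 19:30 (Δt = 9 h).
k = −Δt / ln(Q₂/Q₁) = −9 / ln(44/132) = 8.19 h.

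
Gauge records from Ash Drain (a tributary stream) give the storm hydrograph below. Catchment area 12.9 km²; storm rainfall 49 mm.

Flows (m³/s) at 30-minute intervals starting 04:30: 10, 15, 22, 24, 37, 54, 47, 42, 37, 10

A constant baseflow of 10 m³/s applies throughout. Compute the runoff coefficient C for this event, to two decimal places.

C ≈ 0.56

ΣQ_DR = 198.0 m³/s; V = ΣQ_DR·Δt = 3.564 × 10^5 m³.
Runoff depth d = V / A = 27.63 mm.
C = d / P = 27.63 / 49 = 0.56.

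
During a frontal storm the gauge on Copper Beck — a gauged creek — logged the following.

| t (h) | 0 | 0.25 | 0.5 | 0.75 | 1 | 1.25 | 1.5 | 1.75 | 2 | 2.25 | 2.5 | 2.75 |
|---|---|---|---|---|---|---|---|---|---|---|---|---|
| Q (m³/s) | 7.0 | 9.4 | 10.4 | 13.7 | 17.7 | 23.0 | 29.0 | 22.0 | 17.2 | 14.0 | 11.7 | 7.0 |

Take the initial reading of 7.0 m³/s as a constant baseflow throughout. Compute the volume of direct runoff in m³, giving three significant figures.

V ≈ 88300 m³

Direct-runoff ordinates (Q − Q_b): 0.0, 2.4, 3.4, 6.7, 10.7, 16.0, 22.0, 15.0, 10.2, 7.0, 4.7, 0.0 m³/s.
ΣQ_DR = 98.10 m³/s.
With Δt = 0.25 h = 900 s, V = ΣQ_DR · Δt = 98.10 × 900 = 88300 m³.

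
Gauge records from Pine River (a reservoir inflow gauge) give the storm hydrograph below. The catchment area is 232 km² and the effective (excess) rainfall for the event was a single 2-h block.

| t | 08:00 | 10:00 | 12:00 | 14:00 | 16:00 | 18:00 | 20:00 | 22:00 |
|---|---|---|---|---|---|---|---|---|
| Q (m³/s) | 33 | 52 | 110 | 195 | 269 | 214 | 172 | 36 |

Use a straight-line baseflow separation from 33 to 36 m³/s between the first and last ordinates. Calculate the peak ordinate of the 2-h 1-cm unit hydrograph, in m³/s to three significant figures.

Direct runoff: 0.00, 18.57, 76.14, 160.71, 234.29, 178.86, 136.43, 0.00 m³/s; ΣQ_DR = 805.0 m³/s, peak = 234.29 m³/s.
Runoff depth d = ΣQ_DR·Δt / A = 805.0 × 7200 / (232 km²) = 24.98 mm.
The 1-cm UH is the DRH scaled by (10 mm)/d, so U_p = 234.29 × 10/24.98 = 93.8 m³/s.

U_p ≈ 93.8 m³/s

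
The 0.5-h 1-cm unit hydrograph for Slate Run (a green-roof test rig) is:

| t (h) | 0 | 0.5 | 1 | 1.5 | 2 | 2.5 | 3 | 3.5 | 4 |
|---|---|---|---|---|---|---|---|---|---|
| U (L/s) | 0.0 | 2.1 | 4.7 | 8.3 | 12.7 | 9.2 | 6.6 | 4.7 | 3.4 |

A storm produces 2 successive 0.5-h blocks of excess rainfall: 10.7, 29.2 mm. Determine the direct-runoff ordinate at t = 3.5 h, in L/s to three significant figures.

By discrete convolution, Q_j = Σ (P_i / 10 mm) · U_{j−i}.
At t = 3.5 h (j=7): Q = (10.7/10)·4.7 + (29.2/10)·6.6 = 24.3 L/s.

Q ≈ 24.3 L/s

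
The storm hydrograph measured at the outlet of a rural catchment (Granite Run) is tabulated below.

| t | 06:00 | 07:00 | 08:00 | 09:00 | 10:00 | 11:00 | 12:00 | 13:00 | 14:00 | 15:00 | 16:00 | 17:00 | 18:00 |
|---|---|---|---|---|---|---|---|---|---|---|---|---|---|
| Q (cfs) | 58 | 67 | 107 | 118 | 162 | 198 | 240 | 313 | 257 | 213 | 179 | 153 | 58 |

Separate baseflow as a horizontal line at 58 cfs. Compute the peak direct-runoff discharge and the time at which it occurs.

Q_p = 255.0 cfs at t = 13:00

Subtracting baseflow gives direct-runoff ordinates: 0.0, 9.0, 49.0, 60.0, 104.0, 140.0, 182.0, 255.0, 199.0, 155.0, 121.0, 95.0, 0.0 cfs.
The maximum is 255.0 cfs, occurring at the reading for t = 13:00.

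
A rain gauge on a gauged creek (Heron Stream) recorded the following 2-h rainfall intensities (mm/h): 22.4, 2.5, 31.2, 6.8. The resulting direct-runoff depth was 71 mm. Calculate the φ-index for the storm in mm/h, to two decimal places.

φ ≈ 9.05 mm/h

Only the 2 blocks with intensity above φ contribute runoff: 22.4, 31.2 mm/h.
Σ(I−φ)·Δt = d  ⇒  (22.4+31.2 − 2φ)·2 = 71
φ = (53.60 − 71/2) / 2 = 9.05 mm/h.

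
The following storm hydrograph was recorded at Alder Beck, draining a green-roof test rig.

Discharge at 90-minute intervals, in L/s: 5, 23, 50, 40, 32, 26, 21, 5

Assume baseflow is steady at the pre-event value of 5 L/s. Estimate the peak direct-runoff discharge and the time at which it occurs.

Subtracting baseflow gives direct-runoff ordinates: 0.0, 18.0, 45.0, 35.0, 27.0, 21.0, 16.0, 0.0 L/s.
The maximum is 45.0 L/s, occurring at the reading for t = 3 h.

Q_p = 45.0 L/s at t = 3 h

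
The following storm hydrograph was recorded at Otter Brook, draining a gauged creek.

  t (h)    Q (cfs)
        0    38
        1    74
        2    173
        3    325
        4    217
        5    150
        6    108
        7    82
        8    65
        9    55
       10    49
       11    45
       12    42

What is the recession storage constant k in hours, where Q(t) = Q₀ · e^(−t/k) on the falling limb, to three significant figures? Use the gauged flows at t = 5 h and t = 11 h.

k ≈ 4.98 h

On the falling limb, Q drops from 150 to 45 cfs between t = 5 h and t = 11 h (Δt = 6 h).
k = −Δt / ln(Q₂/Q₁) = −6 / ln(45/150) = 4.98 h.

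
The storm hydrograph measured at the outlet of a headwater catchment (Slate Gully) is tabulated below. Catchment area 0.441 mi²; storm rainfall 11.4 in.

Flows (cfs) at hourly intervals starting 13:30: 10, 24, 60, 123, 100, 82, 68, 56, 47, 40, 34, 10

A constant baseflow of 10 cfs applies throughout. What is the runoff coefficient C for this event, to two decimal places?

ΣQ_DR = 534.0 cfs; V = ΣQ_DR·Δt = 1.922 × 10^6 ft³.
Runoff depth d = V / A = 1.876 in.
C = d / P = 1.876 / 11.4 = 0.16.

C ≈ 0.16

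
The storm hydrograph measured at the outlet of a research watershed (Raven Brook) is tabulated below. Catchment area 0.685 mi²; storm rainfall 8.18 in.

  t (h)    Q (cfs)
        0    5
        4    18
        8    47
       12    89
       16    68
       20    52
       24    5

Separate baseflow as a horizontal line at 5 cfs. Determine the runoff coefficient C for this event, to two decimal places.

ΣQ_DR = 249.0 cfs; V = ΣQ_DR·Δt = 3.586 × 10^6 ft³.
Runoff depth d = V / A = 2.253 in.
C = d / P = 2.253 / 8.18 = 0.28.

C ≈ 0.28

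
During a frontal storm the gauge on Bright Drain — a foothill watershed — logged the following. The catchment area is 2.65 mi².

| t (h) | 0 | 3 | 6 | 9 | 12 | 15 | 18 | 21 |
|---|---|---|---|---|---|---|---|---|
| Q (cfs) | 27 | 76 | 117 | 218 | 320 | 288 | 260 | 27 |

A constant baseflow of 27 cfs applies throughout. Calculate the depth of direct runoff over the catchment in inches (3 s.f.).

Direct runoff: 0.0, 49.0, 90.0, 191.0, 293.0, 261.0, 233.0, 0.0 cfs; ΣQ_DR = 1117 cfs.
V = ΣQ_DR · Δt = 1117 × 10800 s = 1.206 × 10^7 ft³.
Over A = 2.65 mi², depth = V / A = 1.96 in.

d ≈ 1.96 in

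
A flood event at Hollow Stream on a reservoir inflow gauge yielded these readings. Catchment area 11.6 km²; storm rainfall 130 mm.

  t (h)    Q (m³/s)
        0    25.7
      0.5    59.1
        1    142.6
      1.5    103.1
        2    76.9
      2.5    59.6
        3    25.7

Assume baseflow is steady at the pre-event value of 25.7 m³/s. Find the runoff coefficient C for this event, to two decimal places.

ΣQ_DR = 312.8 m³/s; V = ΣQ_DR·Δt = 5.630 × 10^5 m³.
Runoff depth d = V / A = 48.54 mm.
C = d / P = 48.54 / 130 = 0.37.

C ≈ 0.37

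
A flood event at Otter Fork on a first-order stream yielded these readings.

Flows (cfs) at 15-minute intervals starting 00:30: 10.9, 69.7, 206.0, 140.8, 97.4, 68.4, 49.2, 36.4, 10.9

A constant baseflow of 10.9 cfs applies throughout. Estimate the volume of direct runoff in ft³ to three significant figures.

Direct-runoff ordinates (Q − Q_b): 0.0, 58.8, 195.1, 129.9, 86.5, 57.5, 38.3, 25.5, 0.0 cfs.
ΣQ_DR = 591.6 cfs.
With Δt = 0.25 h = 900 s, V = ΣQ_DR · Δt = 591.6 × 900 = 5.32 × 10^5 ft³.

V ≈ 5.32 × 10^5 ft³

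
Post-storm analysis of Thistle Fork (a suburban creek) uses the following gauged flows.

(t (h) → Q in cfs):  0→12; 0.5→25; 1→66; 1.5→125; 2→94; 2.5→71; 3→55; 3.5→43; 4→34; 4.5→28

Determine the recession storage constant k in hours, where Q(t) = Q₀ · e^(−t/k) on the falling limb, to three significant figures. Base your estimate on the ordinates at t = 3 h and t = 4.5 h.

k ≈ 2.22 h

On the falling limb, Q drops from 55 to 28 cfs between t = 3 h and t = 4.5 h (Δt = 1.5 h).
k = −Δt / ln(Q₂/Q₁) = −1.5 / ln(28/55) = 2.22 h.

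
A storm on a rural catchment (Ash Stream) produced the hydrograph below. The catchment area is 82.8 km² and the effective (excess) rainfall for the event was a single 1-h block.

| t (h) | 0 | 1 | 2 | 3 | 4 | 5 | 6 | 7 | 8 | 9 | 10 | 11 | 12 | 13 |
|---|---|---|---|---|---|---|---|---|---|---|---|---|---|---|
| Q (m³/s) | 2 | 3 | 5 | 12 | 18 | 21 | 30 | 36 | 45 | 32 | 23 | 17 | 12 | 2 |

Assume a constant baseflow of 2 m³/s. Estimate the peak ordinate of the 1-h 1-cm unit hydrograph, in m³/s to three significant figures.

Direct runoff: 0.0, 1.0, 3.0, 10.0, 16.0, 19.0, 28.0, 34.0, 43.0, 30.0, 21.0, 15.0, 10.0, 0.0 m³/s; ΣQ_DR = 230.0 m³/s, peak = 43.0 m³/s.
Runoff depth d = ΣQ_DR·Δt / A = 230.0 × 3600 / (82.8 km²) = 10.00 mm.
The 1-cm UH is the DRH scaled by (10 mm)/d, so U_p = 43.0 × 10/10.00 = 43.0 m³/s.

U_p ≈ 43.0 m³/s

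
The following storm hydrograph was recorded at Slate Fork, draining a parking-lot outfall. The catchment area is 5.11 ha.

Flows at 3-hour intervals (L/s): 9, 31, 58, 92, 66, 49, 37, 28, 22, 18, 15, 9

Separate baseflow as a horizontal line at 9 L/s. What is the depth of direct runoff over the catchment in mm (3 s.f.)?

Direct runoff: 0.0, 22.0, 49.0, 83.0, 57.0, 40.0, 28.0, 19.0, 13.0, 9.0, 6.0, 0.0 L/s; ΣQ_DR = 326.0 L/s.
V = ΣQ_DR · Δt = 326.0 × 10800 s = 3.521 × 10^6 L.
Over A = 5.11 ha, depth = V / A = 68.9 mm.

d ≈ 68.9 mm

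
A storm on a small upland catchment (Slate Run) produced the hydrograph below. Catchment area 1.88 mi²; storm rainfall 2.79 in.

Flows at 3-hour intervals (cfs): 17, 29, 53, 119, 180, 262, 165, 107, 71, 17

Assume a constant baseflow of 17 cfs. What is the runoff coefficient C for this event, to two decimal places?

C ≈ 0.75

ΣQ_DR = 850.0 cfs; V = ΣQ_DR·Δt = 9.180 × 10^6 ft³.
Runoff depth d = V / A = 2.102 in.
C = d / P = 2.102 / 2.79 = 0.75.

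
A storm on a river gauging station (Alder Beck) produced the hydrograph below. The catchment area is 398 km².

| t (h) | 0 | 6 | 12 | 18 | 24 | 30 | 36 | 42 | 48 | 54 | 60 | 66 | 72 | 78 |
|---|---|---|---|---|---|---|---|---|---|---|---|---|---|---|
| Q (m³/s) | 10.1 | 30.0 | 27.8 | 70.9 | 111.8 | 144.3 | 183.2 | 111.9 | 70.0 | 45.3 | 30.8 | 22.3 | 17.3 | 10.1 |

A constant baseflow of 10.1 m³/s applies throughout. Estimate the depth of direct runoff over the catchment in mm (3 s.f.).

Direct runoff: 0.0, 19.9, 17.7, 60.8, 101.7, 134.2, 173.1, 101.8, 59.9, 35.2, 20.7, 12.2, 7.2, 0.0 m³/s; ΣQ_DR = 744.4 m³/s.
V = ΣQ_DR · Δt = 744.4 × 21600 s = 1.608 × 10^7 m³.
Over A = 398 km², depth = V / A = 40.4 mm.

d ≈ 40.4 mm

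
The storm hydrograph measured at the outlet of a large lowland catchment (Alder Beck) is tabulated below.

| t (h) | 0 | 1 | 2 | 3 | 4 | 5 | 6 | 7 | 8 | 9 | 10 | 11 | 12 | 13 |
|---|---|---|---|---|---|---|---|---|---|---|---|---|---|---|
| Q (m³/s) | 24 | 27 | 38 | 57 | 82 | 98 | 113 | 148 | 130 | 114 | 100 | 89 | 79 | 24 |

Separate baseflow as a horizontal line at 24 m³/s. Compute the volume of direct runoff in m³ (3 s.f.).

Direct-runoff ordinates (Q − Q_b): 0.0, 3.0, 14.0, 33.0, 58.0, 74.0, 89.0, 124.0, 106.0, 90.0, 76.0, 65.0, 55.0, 0.0 m³/s.
ΣQ_DR = 787.0 m³/s.
With Δt = 1 h = 3600 s, V = ΣQ_DR · Δt = 787.0 × 3600 = 2.83 × 10^6 m³.

V ≈ 2.83 × 10^6 m³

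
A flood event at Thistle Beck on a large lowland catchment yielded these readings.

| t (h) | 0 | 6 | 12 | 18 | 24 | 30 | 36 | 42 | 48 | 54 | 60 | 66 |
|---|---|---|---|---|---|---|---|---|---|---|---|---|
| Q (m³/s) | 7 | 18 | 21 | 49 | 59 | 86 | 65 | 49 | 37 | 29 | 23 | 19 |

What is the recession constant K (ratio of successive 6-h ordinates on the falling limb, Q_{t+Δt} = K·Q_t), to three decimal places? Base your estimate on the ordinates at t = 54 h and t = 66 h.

K ≈ 0.809

Using the recession-limb readings at t = 54 h and t = 66 h: Q falls from 29 to 19 m³/s over 2 intervals.
K = (Q₂/Q₁)^(1/2) = (19/29)^(1/2) = 0.809.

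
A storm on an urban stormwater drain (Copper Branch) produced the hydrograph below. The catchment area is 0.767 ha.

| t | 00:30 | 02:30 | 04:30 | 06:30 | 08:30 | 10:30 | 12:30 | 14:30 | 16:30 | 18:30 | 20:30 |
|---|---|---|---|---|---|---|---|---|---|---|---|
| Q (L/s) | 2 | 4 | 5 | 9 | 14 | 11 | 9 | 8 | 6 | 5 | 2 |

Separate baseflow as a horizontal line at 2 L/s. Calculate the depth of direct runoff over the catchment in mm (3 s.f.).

Direct runoff: 0.0, 2.0, 3.0, 7.0, 12.0, 9.0, 7.0, 6.0, 4.0, 3.0, 0.0 L/s; ΣQ_DR = 53.00 L/s.
V = ΣQ_DR · Δt = 53.00 × 7200 s = 3.816 × 10^5 L.
Over A = 0.767 ha, depth = V / A = 49.8 mm.

d ≈ 49.8 mm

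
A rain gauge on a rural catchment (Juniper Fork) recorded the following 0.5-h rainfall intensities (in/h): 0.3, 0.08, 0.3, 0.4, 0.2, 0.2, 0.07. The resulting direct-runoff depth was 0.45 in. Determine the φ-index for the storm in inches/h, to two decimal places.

φ ≈ 0.10 in/h

Only the 5 blocks with intensity above φ contribute runoff: 0.3, 0.3, 0.4, 0.2, 0.2 in/h.
Σ(I−φ)·Δt = d  ⇒  (0.3+0.3+0.4+0.2+0.2 − 5φ)·0.5 = 0.45
φ = (1.400 − 0.45/0.5) / 5 = 0.10 in/h.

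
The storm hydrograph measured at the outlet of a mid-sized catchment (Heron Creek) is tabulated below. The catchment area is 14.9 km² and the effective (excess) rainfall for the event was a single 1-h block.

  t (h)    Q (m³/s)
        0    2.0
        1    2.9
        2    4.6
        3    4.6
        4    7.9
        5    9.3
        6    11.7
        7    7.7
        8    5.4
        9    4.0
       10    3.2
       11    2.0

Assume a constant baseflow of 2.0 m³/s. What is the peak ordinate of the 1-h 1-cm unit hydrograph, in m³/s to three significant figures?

U_p ≈ 9.72 m³/s

Direct runoff: 0.0, 0.9, 2.6, 2.6, 5.9, 7.3, 9.7, 5.7, 3.4, 2.0, 1.2, 0.0 m³/s; ΣQ_DR = 41.30 m³/s, peak = 9.7 m³/s.
Runoff depth d = ΣQ_DR·Δt / A = 41.30 × 3600 / (14.9 km²) = 9.979 mm.
The 1-cm UH is the DRH scaled by (10 mm)/d, so U_p = 9.7 × 10/9.979 = 9.72 m³/s.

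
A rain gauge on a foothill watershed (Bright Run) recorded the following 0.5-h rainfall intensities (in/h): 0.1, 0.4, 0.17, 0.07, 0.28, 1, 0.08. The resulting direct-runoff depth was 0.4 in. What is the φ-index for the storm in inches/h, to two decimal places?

φ ≈ 0.30 in/h

Only the 2 blocks with intensity above φ contribute runoff: 0.4, 1 in/h.
Σ(I−φ)·Δt = d  ⇒  (0.4+1 − 2φ)·0.5 = 0.4
φ = (1.400 − 0.4/0.5) / 2 = 0.30 in/h.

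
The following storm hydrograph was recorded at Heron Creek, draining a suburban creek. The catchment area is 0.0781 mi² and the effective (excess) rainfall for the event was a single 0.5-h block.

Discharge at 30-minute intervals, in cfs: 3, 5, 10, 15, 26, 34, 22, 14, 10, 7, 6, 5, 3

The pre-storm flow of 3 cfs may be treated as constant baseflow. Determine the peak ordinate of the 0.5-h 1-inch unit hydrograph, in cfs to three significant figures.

U_p ≈ 25.8 cfs

Direct runoff: 0.0, 2.0, 7.0, 12.0, 23.0, 31.0, 19.0, 11.0, 7.0, 4.0, 3.0, 2.0, 0.0 cfs; ΣQ_DR = 121.0 cfs, peak = 31.0 cfs.
Runoff depth d = ΣQ_DR·Δt / A = 121.0 × 1800 / (0.0781 mi²) = 1.200 in.
The 1-inch UH is the DRH scaled by (1 in)/d, so U_p = 31.0 × 1/1.200 = 25.8 cfs.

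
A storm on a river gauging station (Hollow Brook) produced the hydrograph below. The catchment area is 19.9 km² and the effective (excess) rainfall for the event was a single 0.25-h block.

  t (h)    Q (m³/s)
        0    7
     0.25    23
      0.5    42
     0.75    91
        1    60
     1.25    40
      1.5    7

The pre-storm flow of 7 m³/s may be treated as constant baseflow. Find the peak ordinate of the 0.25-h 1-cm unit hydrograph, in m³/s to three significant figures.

U_p ≈ 84.0 m³/s

Direct runoff: 0.0, 16.0, 35.0, 84.0, 53.0, 33.0, 0.0 m³/s; ΣQ_DR = 221.0 m³/s, peak = 84.0 m³/s.
Runoff depth d = ΣQ_DR·Δt / A = 221.0 × 900 / (19.9 km²) = 9.995 mm.
The 1-cm UH is the DRH scaled by (10 mm)/d, so U_p = 84.0 × 10/9.995 = 84.0 m³/s.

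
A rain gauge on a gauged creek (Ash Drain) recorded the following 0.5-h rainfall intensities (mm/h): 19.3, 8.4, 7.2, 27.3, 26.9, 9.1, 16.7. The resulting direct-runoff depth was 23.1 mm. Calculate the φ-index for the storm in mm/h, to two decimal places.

Only the 4 blocks with intensity above φ contribute runoff: 19.3, 27.3, 26.9, 16.7 mm/h.
Σ(I−φ)·Δt = d  ⇒  (19.3+27.3+26.9+16.7 − 4φ)·0.5 = 23.1
φ = (90.20 − 23.1/0.5) / 4 = 11.00 mm/h.

φ ≈ 11.00 mm/h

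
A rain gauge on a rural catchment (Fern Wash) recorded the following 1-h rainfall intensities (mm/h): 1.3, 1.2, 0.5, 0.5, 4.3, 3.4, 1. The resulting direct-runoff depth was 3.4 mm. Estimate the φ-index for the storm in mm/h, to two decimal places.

φ ≈ 2.15 mm/h

Only the 2 blocks with intensity above φ contribute runoff: 4.3, 3.4 mm/h.
Σ(I−φ)·Δt = d  ⇒  (4.3+3.4 − 2φ)·1 = 3.4
φ = (7.700 − 3.4/1) / 2 = 2.15 mm/h.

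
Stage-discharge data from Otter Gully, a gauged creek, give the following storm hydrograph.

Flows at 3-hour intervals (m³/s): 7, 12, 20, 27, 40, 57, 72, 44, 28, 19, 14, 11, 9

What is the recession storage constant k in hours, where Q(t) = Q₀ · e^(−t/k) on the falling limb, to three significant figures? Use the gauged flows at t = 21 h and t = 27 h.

On the falling limb, Q drops from 44 to 19 m³/s between t = 21 h and t = 27 h (Δt = 6 h).
k = −Δt / ln(Q₂/Q₁) = −6 / ln(19/44) = 7.14 h.

k ≈ 7.14 h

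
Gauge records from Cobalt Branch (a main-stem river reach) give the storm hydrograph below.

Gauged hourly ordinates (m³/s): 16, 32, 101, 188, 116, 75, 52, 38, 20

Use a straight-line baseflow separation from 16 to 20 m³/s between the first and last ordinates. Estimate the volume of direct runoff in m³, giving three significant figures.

Direct-runoff ordinates (Q − Q_b): 0.00, 15.50, 84.00, 170.50, 98.00, 56.50, 33.00, 18.50, 0.00 m³/s.
ΣQ_DR = 476.0 m³/s.
With Δt = 1 h = 3600 s, V = ΣQ_DR · Δt = 476.0 × 3600 = 1.71 × 10^6 m³.

V ≈ 1.71 × 10^6 m³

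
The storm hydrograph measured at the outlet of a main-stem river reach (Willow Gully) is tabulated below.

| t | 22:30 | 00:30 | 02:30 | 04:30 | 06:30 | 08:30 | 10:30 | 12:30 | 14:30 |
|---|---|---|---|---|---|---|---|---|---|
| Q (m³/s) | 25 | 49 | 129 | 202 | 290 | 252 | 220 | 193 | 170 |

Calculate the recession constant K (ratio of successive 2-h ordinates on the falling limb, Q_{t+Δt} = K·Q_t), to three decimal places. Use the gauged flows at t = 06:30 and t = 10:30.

Using the recession-limb readings at t = 06:30 and t = 10:30: Q falls from 290 to 220 m³/s over 2 intervals.
K = (Q₂/Q₁)^(1/2) = (220/290)^(1/2) = 0.871.

K ≈ 0.871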